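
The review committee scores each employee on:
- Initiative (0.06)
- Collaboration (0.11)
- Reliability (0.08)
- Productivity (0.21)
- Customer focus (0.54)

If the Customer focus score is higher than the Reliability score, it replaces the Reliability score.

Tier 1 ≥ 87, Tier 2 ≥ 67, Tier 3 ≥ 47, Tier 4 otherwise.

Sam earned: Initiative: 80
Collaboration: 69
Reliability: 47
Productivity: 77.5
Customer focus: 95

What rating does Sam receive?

Tier 1

Customer focus (95) > Reliability (47), so Reliability counts as 95.
Weighted total:
  Initiative 80 × 0.06 = 4.8
  Collaboration 69 × 0.11 = 7.59
  Reliability 95 × 0.08 = 7.6
  Productivity 77.5 × 0.21 = 16.275
  Customer focus 95 × 0.54 = 51.3
Sum = 87.565
87.565 ≥ 87 → Tier 1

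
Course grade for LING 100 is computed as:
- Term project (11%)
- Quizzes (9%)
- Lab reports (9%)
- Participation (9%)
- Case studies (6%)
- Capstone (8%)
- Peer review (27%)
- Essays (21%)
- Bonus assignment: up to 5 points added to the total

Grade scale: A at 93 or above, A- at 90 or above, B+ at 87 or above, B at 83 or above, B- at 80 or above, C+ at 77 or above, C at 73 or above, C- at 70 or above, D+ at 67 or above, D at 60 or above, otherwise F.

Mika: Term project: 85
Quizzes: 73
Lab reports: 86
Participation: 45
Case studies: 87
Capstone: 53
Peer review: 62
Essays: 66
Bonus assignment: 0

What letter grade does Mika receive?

D+

Weighted total:
  Term project 85 × 0.11 = 9.35
  Quizzes 73 × 0.09 = 6.57
  Lab reports 86 × 0.09 = 7.74
  Participation 45 × 0.09 = 4.05
  Case studies 87 × 0.06 = 5.22
  Capstone 53 × 0.08 = 4.24
  Peer review 62 × 0.27 = 16.74
  Essays 66 × 0.21 = 13.86
Sum = 67.77
Bonus assignment: 67.77 + 0 = 67.77
67.77 is ≥ 67 and < 70 → D+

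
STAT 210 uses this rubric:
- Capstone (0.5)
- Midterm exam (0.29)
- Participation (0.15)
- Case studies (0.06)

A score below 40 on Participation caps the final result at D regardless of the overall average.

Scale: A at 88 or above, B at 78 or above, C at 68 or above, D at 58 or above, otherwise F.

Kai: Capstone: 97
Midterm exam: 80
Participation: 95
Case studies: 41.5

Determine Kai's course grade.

A

Participation score 95 ≥ 40: minimum met.
Weighted total:
  Capstone 97 × 0.5 = 48.5
  Midterm exam 80 × 0.29 = 23.2
  Participation 95 × 0.15 = 14.25
  Case studies 41.5 × 0.06 = 2.49
Sum = 88.44
88.44 ≥ 88 → A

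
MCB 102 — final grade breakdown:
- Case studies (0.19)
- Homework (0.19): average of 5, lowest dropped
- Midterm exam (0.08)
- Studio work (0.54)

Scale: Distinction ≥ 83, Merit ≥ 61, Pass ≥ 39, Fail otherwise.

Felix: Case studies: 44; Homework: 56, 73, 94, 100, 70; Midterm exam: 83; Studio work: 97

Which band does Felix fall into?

Homework: drop 56 → average of remaining 4 = 337/4 = 84.25
Weighted total:
  Case studies 44 × 0.19 = 8.36
  Homework 84.25 × 0.19 = 16.0075
  Midterm exam 83 × 0.08 = 6.64
  Studio work 97 × 0.54 = 52.38
Sum = 83.3875
83.3875 ≥ 83 → Distinction

Distinction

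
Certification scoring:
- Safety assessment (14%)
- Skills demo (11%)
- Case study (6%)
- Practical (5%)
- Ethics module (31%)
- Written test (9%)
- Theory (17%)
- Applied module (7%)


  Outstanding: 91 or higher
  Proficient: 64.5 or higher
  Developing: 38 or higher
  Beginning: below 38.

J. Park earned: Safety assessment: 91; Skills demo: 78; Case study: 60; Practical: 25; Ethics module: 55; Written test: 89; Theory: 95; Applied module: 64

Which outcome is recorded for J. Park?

Proficient

Weighted total:
  Safety assessment 91 × 0.14 = 12.74
  Skills demo 78 × 0.11 = 8.58
  Case study 60 × 0.06 = 3.6
  Practical 25 × 0.05 = 1.25
  Ethics module 55 × 0.31 = 17.05
  Written test 89 × 0.09 = 8.01
  Theory 95 × 0.17 = 16.15
  Applied module 64 × 0.07 = 4.48
Sum = 71.86
71.86 is ≥ 64.5 and < 91 → Proficient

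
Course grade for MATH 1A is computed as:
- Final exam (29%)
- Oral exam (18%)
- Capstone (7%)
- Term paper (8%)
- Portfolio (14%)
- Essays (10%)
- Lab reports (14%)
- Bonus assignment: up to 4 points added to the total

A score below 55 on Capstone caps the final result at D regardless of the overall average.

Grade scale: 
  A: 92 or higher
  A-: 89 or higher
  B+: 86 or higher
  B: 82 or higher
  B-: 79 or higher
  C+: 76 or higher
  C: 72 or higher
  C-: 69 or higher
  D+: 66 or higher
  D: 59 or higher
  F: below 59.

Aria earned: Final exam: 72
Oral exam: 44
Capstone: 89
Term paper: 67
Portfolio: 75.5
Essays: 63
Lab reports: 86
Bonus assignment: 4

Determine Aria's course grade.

Capstone score 89 ≥ 55: minimum met.
Weighted total:
  Final exam 72 × 0.29 = 20.88
  Oral exam 44 × 0.18 = 7.92
  Capstone 89 × 0.07 = 6.23
  Term paper 67 × 0.08 = 5.36
  Portfolio 75.5 × 0.14 = 10.57
  Essays 63 × 0.1 = 6.3
  Lab reports 86 × 0.14 = 12.04
Sum = 69.3
Bonus assignment: 69.3 + 4 = 73.3
73.3 is ≥ 72 and < 76 → C

C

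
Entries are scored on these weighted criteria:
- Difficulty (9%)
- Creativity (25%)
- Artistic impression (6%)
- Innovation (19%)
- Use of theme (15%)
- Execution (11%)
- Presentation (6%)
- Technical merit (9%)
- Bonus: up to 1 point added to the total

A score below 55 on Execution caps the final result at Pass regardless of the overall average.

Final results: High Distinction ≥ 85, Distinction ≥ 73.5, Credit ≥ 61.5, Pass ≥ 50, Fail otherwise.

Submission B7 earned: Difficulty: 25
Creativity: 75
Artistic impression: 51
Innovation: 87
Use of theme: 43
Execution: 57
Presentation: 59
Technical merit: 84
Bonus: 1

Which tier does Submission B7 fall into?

Credit

Execution score 57 ≥ 55: minimum met.
Weighted total:
  Difficulty 25 × 0.09 = 2.25
  Creativity 75 × 0.25 = 18.75
  Artistic impression 51 × 0.06 = 3.06
  Innovation 87 × 0.19 = 16.53
  Use of theme 43 × 0.15 = 6.45
  Execution 57 × 0.11 = 6.27
  Presentation 59 × 0.06 = 3.54
  Technical merit 84 × 0.09 = 7.56
Sum = 64.41
Bonus: 64.41 + 1 = 65.41
65.41 is ≥ 61.5 and < 73.5 → Credit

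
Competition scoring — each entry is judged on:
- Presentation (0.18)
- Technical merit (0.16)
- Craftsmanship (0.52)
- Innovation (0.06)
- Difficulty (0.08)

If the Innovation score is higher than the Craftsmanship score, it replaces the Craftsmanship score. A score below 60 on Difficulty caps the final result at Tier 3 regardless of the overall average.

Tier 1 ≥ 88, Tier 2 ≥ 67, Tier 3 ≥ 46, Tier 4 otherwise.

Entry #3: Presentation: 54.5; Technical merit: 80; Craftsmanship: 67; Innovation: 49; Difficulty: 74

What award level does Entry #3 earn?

Tier 3

Innovation (49) ≤ Craftsmanship (67), so Craftsmanship stays at 67.
Difficulty score 74 ≥ 60: minimum met.
Weighted total:
  Presentation 54.5 × 0.18 = 9.81
  Technical merit 80 × 0.16 = 12.8
  Craftsmanship 67 × 0.52 = 34.84
  Innovation 49 × 0.06 = 2.94
  Difficulty 74 × 0.08 = 5.92
Sum = 66.31
66.31 is ≥ 46 and < 67 → Tier 3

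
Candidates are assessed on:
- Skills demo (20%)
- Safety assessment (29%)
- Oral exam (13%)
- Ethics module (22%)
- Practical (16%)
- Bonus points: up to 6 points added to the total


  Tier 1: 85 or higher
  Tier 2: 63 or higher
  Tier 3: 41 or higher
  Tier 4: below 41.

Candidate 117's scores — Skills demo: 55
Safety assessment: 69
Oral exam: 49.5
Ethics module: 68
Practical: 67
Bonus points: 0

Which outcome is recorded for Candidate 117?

Tier 2

Weighted total:
  Skills demo 55 × 0.2 = 11
  Safety assessment 69 × 0.29 = 20.01
  Oral exam 49.5 × 0.13 = 6.435
  Ethics module 68 × 0.22 = 14.96
  Practical 67 × 0.16 = 10.72
Sum = 63.125
Bonus points: 63.125 + 0 = 63.125
63.125 is ≥ 63 and < 85 → Tier 2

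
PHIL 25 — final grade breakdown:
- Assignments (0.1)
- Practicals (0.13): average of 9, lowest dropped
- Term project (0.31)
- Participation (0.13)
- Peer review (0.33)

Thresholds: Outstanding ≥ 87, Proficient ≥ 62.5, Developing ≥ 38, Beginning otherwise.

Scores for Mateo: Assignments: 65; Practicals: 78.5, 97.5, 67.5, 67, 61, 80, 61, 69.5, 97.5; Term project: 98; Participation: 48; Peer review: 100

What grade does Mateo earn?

Practicals: drop 61 → average of remaining 8 = 618.5/8 = 77.3125
Weighted total:
  Assignments 65 × 0.1 = 6.5
  Practicals 77.3125 × 0.13 = 10.050625
  Term project 98 × 0.31 = 30.38
  Participation 48 × 0.13 = 6.24
  Peer review 100 × 0.33 = 33
Sum = 86.170625
86.170625 is ≥ 62.5 and < 87 → Proficient

Proficient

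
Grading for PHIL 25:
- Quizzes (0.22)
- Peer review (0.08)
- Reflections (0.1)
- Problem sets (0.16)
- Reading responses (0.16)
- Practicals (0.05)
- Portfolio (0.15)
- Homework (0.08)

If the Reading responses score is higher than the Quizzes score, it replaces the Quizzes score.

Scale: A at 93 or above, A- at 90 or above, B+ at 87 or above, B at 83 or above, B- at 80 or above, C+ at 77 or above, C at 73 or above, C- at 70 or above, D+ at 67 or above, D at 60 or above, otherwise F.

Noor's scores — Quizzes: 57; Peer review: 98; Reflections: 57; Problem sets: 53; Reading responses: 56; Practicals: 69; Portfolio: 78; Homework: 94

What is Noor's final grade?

D

Reading responses (56) ≤ Quizzes (57), so Quizzes stays at 57.
Weighted total:
  Quizzes 57 × 0.22 = 12.54
  Peer review 98 × 0.08 = 7.84
  Reflections 57 × 0.1 = 5.7
  Problem sets 53 × 0.16 = 8.48
  Reading responses 56 × 0.16 = 8.96
  Practicals 69 × 0.05 = 3.45
  Portfolio 78 × 0.15 = 11.7
  Homework 94 × 0.08 = 7.52
Sum = 66.19
66.19 is ≥ 60 and < 67 → D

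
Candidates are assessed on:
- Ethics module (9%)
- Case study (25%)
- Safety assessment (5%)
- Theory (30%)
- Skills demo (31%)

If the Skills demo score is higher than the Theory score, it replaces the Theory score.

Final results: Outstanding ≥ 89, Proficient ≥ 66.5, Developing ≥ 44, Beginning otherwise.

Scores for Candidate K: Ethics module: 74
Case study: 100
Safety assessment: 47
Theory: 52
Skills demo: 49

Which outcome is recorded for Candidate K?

Skills demo (49) ≤ Theory (52), so Theory stays at 52.
Weighted total:
  Ethics module 74 × 0.09 = 6.66
  Case study 100 × 0.25 = 25
  Safety assessment 47 × 0.05 = 2.35
  Theory 52 × 0.3 = 15.6
  Skills demo 49 × 0.31 = 15.19
Sum = 64.8
64.8 is ≥ 44 and < 66.5 → Developing

Developing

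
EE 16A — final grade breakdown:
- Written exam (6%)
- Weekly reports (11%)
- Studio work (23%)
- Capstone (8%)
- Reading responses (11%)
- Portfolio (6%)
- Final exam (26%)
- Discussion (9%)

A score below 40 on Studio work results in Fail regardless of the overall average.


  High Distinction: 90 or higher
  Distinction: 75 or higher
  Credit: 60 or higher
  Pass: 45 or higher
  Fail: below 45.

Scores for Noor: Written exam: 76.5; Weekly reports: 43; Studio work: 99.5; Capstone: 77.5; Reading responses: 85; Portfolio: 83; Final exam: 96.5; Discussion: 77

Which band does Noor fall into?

Distinction

Studio work score 99.5 ≥ 40: minimum met.
Weighted total:
  Written exam 76.5 × 0.06 = 4.59
  Weekly reports 43 × 0.11 = 4.73
  Studio work 99.5 × 0.23 = 22.885
  Capstone 77.5 × 0.08 = 6.2
  Reading responses 85 × 0.11 = 9.35
  Portfolio 83 × 0.06 = 4.98
  Final exam 96.5 × 0.26 = 25.09
  Discussion 77 × 0.09 = 6.93
Sum = 84.755
84.755 is ≥ 75 and < 90 → Distinction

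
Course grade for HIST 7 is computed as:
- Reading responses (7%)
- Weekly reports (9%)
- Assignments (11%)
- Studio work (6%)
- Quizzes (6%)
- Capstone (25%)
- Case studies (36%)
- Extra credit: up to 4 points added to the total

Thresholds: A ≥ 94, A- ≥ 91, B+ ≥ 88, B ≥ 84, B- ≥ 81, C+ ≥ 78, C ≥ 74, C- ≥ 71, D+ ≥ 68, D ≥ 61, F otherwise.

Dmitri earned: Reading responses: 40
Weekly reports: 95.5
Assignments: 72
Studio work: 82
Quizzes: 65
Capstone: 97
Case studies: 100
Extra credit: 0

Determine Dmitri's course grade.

Weighted total:
  Reading responses 40 × 0.07 = 2.8
  Weekly reports 95.5 × 0.09 = 8.595
  Assignments 72 × 0.11 = 7.92
  Studio work 82 × 0.06 = 4.92
  Quizzes 65 × 0.06 = 3.9
  Capstone 97 × 0.25 = 24.25
  Case studies 100 × 0.36 = 36
Sum = 88.385
Extra credit: 88.385 + 0 = 88.385
88.385 is ≥ 88 and < 91 → B+

B+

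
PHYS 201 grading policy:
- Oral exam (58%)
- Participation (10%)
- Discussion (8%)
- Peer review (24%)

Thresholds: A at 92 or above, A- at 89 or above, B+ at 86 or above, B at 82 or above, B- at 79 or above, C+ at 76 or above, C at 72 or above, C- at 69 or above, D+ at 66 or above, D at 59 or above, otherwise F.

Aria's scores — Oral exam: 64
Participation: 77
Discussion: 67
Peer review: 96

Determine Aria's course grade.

C

Weighted total:
  Oral exam 64 × 0.58 = 37.12
  Participation 77 × 0.1 = 7.7
  Discussion 67 × 0.08 = 5.36
  Peer review 96 × 0.24 = 23.04
Sum = 73.22
73.22 is ≥ 72 and < 76 → C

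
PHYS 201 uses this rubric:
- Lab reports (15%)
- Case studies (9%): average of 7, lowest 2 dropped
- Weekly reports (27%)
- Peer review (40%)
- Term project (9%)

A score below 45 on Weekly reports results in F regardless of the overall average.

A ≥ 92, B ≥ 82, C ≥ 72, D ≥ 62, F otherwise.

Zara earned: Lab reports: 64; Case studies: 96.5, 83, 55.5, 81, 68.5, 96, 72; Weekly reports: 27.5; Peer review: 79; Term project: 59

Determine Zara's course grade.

Case studies: drop 55.5, 68.5 → average of remaining 5 = 428.5/5 = 85.7
Weekly reports score 27.5 < 45: minimum not met.
Weighted total:
  Lab reports 64 × 0.15 = 9.6
  Case studies 85.7 × 0.09 = 7.713
  Weekly reports 27.5 × 0.27 = 7.425
  Peer review 79 × 0.4 = 31.6
  Term project 59 × 0.09 = 5.31
Sum = 61.648
Because the Weekly reports minimum was not met, the result is F.

F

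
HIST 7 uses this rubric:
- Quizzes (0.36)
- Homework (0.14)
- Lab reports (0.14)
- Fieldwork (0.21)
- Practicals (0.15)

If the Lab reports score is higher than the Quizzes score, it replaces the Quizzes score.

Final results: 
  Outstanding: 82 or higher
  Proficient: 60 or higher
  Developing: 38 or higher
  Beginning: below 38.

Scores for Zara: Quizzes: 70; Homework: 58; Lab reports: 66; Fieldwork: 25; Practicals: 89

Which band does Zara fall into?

Lab reports (66) ≤ Quizzes (70), so Quizzes stays at 70.
Weighted total:
  Quizzes 70 × 0.36 = 25.2
  Homework 58 × 0.14 = 8.12
  Lab reports 66 × 0.14 = 9.24
  Fieldwork 25 × 0.21 = 5.25
  Practicals 89 × 0.15 = 13.35
Sum = 61.16
61.16 is ≥ 60 and < 82 → Proficient

Proficient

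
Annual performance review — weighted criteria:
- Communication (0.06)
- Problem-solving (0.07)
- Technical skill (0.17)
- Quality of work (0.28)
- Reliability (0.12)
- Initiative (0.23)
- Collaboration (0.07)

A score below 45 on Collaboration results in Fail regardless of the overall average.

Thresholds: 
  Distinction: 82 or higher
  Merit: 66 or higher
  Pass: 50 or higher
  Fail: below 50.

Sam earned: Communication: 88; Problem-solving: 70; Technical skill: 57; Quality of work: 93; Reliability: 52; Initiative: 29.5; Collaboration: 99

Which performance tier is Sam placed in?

Pass

Collaboration score 99 ≥ 45: minimum met.
Weighted total:
  Communication 88 × 0.06 = 5.28
  Problem-solving 70 × 0.07 = 4.9
  Technical skill 57 × 0.17 = 9.69
  Quality of work 93 × 0.28 = 26.04
  Reliability 52 × 0.12 = 6.24
  Initiative 29.5 × 0.23 = 6.785
  Collaboration 99 × 0.07 = 6.93
Sum = 65.865
65.865 is ≥ 50 and < 66 → Pass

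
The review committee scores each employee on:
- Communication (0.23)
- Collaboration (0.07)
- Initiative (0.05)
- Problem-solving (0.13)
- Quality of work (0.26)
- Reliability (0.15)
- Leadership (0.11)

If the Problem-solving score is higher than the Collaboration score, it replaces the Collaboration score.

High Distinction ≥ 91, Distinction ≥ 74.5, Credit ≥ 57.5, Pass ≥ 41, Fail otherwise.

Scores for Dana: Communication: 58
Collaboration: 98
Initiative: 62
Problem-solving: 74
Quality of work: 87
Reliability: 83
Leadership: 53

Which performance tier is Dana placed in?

Problem-solving (74) ≤ Collaboration (98), so Collaboration stays at 98.
Weighted total:
  Communication 58 × 0.23 = 13.34
  Collaboration 98 × 0.07 = 6.86
  Initiative 62 × 0.05 = 3.1
  Problem-solving 74 × 0.13 = 9.62
  Quality of work 87 × 0.26 = 22.62
  Reliability 83 × 0.15 = 12.45
  Leadership 53 × 0.11 = 5.83
Sum = 73.82
73.82 is ≥ 57.5 and < 74.5 → Credit

Credit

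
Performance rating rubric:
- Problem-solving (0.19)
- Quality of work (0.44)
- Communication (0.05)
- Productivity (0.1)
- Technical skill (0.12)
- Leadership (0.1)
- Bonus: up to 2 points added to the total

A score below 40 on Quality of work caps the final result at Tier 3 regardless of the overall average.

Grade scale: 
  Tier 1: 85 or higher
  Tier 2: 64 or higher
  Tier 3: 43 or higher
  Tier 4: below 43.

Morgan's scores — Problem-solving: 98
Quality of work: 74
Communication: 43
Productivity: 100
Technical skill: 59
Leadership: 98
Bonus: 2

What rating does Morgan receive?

Quality of work score 74 ≥ 40: minimum met.
Weighted total:
  Problem-solving 98 × 0.19 = 18.62
  Quality of work 74 × 0.44 = 32.56
  Communication 43 × 0.05 = 2.15
  Productivity 100 × 0.1 = 10
  Technical skill 59 × 0.12 = 7.08
  Leadership 98 × 0.1 = 9.8
Sum = 80.21
Bonus: 80.21 + 2 = 82.21
82.21 is ≥ 64 and < 85 → Tier 2

Tier 2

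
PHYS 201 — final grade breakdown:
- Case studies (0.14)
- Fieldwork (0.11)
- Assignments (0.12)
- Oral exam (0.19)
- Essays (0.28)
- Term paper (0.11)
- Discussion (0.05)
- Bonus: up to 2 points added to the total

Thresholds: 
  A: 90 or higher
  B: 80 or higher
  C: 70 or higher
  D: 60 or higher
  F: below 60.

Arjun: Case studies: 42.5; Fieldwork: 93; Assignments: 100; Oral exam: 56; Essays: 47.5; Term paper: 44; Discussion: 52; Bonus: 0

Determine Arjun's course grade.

Weighted total:
  Case studies 42.5 × 0.14 = 5.95
  Fieldwork 93 × 0.11 = 10.23
  Assignments 100 × 0.12 = 12
  Oral exam 56 × 0.19 = 10.64
  Essays 47.5 × 0.28 = 13.3
  Term paper 44 × 0.11 = 4.84
  Discussion 52 × 0.05 = 2.6
Sum = 59.56
Bonus: 59.56 + 0 = 59.56
59.56 < 60 → F

F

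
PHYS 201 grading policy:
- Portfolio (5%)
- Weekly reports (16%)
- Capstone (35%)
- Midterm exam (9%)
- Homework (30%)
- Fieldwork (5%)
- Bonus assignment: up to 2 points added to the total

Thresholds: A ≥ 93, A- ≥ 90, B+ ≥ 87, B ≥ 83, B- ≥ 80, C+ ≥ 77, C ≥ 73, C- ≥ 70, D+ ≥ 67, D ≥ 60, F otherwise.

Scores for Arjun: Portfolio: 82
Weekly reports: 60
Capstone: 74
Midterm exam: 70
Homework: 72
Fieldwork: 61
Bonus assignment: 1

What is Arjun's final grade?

Weighted total:
  Portfolio 82 × 0.05 = 4.1
  Weekly reports 60 × 0.16 = 9.6
  Capstone 74 × 0.35 = 25.9
  Midterm exam 70 × 0.09 = 6.3
  Homework 72 × 0.3 = 21.6
  Fieldwork 61 × 0.05 = 3.05
Sum = 70.55
Bonus assignment: 70.55 + 1 = 71.55
71.55 is ≥ 70 and < 73 → C-

C-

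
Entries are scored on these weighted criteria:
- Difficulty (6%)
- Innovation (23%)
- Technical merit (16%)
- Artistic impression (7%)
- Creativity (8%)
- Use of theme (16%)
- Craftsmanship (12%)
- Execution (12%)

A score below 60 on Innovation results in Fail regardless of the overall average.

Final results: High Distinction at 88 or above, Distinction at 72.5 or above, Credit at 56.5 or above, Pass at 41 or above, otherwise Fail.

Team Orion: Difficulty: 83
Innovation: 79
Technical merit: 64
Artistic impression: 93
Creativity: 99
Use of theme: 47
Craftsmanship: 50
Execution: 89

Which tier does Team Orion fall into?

Credit

Innovation score 79 ≥ 60: minimum met.
Weighted total:
  Difficulty 83 × 0.06 = 4.98
  Innovation 79 × 0.23 = 18.17
  Technical merit 64 × 0.16 = 10.24
  Artistic impression 93 × 0.07 = 6.51
  Creativity 99 × 0.08 = 7.92
  Use of theme 47 × 0.16 = 7.52
  Craftsmanship 50 × 0.12 = 6
  Execution 89 × 0.12 = 10.68
Sum = 72.02
72.02 is ≥ 56.5 and < 72.5 → Credit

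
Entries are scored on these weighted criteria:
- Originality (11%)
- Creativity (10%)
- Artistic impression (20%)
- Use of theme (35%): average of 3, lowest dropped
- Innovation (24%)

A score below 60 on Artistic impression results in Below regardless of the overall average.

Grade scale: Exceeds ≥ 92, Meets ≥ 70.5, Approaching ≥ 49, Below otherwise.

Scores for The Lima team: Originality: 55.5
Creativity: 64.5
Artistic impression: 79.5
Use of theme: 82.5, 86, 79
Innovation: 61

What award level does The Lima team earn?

Meets

Use of theme: drop 79 → average of remaining 2 = 168.5/2 = 84.25
Artistic impression score 79.5 ≥ 60: minimum met.
Weighted total:
  Originality 55.5 × 0.11 = 6.105
  Creativity 64.5 × 0.1 = 6.45
  Artistic impression 79.5 × 0.2 = 15.9
  Use of theme 84.25 × 0.35 = 29.4875
  Innovation 61 × 0.24 = 14.64
Sum = 72.5825
72.5825 is ≥ 70.5 and < 92 → Meets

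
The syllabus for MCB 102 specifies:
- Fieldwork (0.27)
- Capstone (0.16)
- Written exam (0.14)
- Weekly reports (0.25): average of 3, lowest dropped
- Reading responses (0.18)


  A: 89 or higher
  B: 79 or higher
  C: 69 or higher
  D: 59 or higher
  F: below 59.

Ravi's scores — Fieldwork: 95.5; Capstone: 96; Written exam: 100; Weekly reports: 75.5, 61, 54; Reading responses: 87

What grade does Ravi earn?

Weekly reports: drop 54 → average of remaining 2 = 136.5/2 = 68.25
Weighted total:
  Fieldwork 95.5 × 0.27 = 25.785
  Capstone 96 × 0.16 = 15.36
  Written exam 100 × 0.14 = 14
  Weekly reports 68.25 × 0.25 = 17.0625
  Reading responses 87 × 0.18 = 15.66
Sum = 87.8675
87.8675 is ≥ 79 and < 89 → B

B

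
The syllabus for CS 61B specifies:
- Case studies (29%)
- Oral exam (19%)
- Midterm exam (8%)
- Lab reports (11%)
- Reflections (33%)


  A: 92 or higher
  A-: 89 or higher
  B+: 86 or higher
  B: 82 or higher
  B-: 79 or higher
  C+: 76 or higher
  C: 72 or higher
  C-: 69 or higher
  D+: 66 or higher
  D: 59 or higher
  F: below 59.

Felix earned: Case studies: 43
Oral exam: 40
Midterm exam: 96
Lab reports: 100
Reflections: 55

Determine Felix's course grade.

F

Weighted total:
  Case studies 43 × 0.29 = 12.47
  Oral exam 40 × 0.19 = 7.6
  Midterm exam 96 × 0.08 = 7.68
  Lab reports 100 × 0.11 = 11
  Reflections 55 × 0.33 = 18.15
Sum = 56.9
56.9 < 59 → F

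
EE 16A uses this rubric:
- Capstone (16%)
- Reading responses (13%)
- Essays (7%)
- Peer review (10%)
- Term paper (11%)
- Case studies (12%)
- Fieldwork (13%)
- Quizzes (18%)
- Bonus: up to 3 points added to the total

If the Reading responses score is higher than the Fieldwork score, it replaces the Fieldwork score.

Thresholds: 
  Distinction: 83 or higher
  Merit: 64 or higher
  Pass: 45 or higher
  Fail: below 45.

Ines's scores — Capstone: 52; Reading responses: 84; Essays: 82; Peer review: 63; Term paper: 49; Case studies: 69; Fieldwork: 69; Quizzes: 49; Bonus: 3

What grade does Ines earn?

Reading responses (84) > Fieldwork (69), so Fieldwork counts as 84.
Weighted total:
  Capstone 52 × 0.16 = 8.32
  Reading responses 84 × 0.13 = 10.92
  Essays 82 × 0.07 = 5.74
  Peer review 63 × 0.1 = 6.3
  Term paper 49 × 0.11 = 5.39
  Case studies 69 × 0.12 = 8.28
  Fieldwork 84 × 0.13 = 10.92
  Quizzes 49 × 0.18 = 8.82
Sum = 64.69
Bonus: 64.69 + 3 = 67.69
67.69 is ≥ 64 and < 83 → Merit

Merit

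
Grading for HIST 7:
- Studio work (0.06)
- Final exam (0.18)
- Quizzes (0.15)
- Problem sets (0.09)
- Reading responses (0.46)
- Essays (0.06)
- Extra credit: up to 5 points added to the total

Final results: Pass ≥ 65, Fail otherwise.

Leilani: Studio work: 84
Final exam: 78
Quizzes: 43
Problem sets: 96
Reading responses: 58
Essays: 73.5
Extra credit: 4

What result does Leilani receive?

Weighted total:
  Studio work 84 × 0.06 = 5.04
  Final exam 78 × 0.18 = 14.04
  Quizzes 43 × 0.15 = 6.45
  Problem sets 96 × 0.09 = 8.64
  Reading responses 58 × 0.46 = 26.68
  Essays 73.5 × 0.06 = 4.41
Sum = 65.26
Extra credit: 65.26 + 4 = 69.26
69.26 ≥ 65 → Pass

Pass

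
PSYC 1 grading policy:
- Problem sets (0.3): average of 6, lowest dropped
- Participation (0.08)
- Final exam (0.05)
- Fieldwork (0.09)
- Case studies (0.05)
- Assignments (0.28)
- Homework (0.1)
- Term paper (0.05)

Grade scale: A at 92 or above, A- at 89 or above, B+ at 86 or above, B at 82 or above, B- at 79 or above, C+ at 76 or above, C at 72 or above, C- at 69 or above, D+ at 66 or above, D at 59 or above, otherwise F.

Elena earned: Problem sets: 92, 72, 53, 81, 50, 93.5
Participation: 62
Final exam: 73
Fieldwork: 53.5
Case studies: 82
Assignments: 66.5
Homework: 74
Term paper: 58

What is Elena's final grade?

Problem sets: drop 50 → average of remaining 5 = 391.5/5 = 78.3
Weighted total:
  Problem sets 78.3 × 0.3 = 23.49
  Participation 62 × 0.08 = 4.96
  Final exam 73 × 0.05 = 3.65
  Fieldwork 53.5 × 0.09 = 4.815
  Case studies 82 × 0.05 = 4.1
  Assignments 66.5 × 0.28 = 18.62
  Homework 74 × 0.1 = 7.4
  Term paper 58 × 0.05 = 2.9
Sum = 69.935
69.935 is ≥ 69 and < 72 → C-

C-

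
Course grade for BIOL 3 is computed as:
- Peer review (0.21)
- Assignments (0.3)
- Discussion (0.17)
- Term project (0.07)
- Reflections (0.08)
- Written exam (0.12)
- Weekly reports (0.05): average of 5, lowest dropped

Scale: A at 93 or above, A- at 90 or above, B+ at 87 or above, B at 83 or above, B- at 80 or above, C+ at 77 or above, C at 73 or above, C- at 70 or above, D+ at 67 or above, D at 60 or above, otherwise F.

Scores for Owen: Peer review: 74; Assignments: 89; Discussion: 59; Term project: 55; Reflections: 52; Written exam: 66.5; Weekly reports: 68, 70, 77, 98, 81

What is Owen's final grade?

C-

Weekly reports: drop 68 → average of remaining 4 = 326/4 = 81.5
Weighted total:
  Peer review 74 × 0.21 = 15.54
  Assignments 89 × 0.3 = 26.7
  Discussion 59 × 0.17 = 10.03
  Term project 55 × 0.07 = 3.85
  Reflections 52 × 0.08 = 4.16
  Written exam 66.5 × 0.12 = 7.98
  Weekly reports 81.5 × 0.05 = 4.075
Sum = 72.335
72.335 is ≥ 70 and < 73 → C-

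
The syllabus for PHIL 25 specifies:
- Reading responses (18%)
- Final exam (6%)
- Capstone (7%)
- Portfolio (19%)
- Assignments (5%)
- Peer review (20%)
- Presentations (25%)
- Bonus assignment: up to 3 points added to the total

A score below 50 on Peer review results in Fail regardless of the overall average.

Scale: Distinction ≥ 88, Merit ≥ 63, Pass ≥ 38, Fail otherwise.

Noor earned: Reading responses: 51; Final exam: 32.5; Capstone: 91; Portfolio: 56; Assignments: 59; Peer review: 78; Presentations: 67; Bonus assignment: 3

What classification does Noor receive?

Peer review score 78 ≥ 50: minimum met.
Weighted total:
  Reading responses 51 × 0.18 = 9.18
  Final exam 32.5 × 0.06 = 1.95
  Capstone 91 × 0.07 = 6.37
  Portfolio 56 × 0.19 = 10.64
  Assignments 59 × 0.05 = 2.95
  Peer review 78 × 0.2 = 15.6
  Presentations 67 × 0.25 = 16.75
Sum = 63.44
Bonus assignment: 63.44 + 3 = 66.44
66.44 is ≥ 63 and < 88 → Merit

Merit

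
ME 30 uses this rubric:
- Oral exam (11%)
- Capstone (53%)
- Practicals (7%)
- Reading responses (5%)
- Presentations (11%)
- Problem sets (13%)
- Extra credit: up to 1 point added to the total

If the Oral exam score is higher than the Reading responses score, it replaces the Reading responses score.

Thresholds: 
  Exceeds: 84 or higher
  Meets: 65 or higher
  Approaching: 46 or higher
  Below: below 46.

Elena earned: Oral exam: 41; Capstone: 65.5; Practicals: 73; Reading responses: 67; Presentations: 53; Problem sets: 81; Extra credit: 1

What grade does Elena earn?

Meets

Oral exam (41) ≤ Reading responses (67), so Reading responses stays at 67.
Weighted total:
  Oral exam 41 × 0.11 = 4.51
  Capstone 65.5 × 0.53 = 34.715
  Practicals 73 × 0.07 = 5.11
  Reading responses 67 × 0.05 = 3.35
  Presentations 53 × 0.11 = 5.83
  Problem sets 81 × 0.13 = 10.53
Sum = 64.045
Extra credit: 64.045 + 1 = 65.045
65.045 is ≥ 65 and < 84 → Meets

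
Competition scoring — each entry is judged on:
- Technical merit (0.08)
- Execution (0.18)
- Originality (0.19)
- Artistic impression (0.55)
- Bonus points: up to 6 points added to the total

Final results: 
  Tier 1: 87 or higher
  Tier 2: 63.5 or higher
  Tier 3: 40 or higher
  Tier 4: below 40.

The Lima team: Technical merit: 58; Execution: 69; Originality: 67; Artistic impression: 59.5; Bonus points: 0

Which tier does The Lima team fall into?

Weighted total:
  Technical merit 58 × 0.08 = 4.64
  Execution 69 × 0.18 = 12.42
  Originality 67 × 0.19 = 12.73
  Artistic impression 59.5 × 0.55 = 32.725
Sum = 62.515
Bonus points: 62.515 + 0 = 62.515
62.515 is ≥ 40 and < 63.5 → Tier 3

Tier 3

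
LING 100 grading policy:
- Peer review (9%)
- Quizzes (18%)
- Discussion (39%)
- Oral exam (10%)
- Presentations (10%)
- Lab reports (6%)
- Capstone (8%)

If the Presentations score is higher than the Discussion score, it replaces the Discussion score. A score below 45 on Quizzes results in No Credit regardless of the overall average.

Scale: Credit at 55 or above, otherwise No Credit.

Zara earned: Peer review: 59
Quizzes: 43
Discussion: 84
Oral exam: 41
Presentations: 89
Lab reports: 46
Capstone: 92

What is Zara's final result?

No Credit

Presentations (89) > Discussion (84), so Discussion counts as 89.
Quizzes score 43 < 45: minimum not met.
Weighted total:
  Peer review 59 × 0.09 = 5.31
  Quizzes 43 × 0.18 = 7.74
  Discussion 89 × 0.39 = 34.71
  Oral exam 41 × 0.1 = 4.1
  Presentations 89 × 0.1 = 8.9
  Lab reports 46 × 0.06 = 2.76
  Capstone 92 × 0.08 = 7.36
Sum = 70.88
Because the Quizzes minimum was not met, the result is No Credit.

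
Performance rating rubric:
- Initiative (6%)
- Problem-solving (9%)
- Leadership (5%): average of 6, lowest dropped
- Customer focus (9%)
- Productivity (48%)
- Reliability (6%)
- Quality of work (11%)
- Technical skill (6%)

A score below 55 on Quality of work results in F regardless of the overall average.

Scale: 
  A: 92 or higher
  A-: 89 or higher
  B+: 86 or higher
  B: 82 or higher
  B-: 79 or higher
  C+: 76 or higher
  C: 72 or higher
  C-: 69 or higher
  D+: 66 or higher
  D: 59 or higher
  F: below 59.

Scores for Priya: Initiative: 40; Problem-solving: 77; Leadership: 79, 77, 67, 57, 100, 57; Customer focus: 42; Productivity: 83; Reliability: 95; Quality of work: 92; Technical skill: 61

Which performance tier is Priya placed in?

C+

Leadership: drop 57 → average of remaining 5 = 380/5 = 76
Quality of work score 92 ≥ 55: minimum met.
Weighted total:
  Initiative 40 × 0.06 = 2.4
  Problem-solving 77 × 0.09 = 6.93
  Leadership 76 × 0.05 = 3.8
  Customer focus 42 × 0.09 = 3.78
  Productivity 83 × 0.48 = 39.84
  Reliability 95 × 0.06 = 5.7
  Quality of work 92 × 0.11 = 10.12
  Technical skill 61 × 0.06 = 3.66
Sum = 76.23
76.23 is ≥ 76 and < 79 → C+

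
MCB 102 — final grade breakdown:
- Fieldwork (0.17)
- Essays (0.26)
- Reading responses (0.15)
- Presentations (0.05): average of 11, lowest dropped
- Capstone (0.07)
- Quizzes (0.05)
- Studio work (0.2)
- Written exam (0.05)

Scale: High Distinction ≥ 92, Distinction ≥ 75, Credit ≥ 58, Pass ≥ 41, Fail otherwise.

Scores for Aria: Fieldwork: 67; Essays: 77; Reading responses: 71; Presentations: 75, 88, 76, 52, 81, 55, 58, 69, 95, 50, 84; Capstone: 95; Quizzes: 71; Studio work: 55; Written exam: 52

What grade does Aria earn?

Credit

Presentations: drop 50 → average of remaining 10 = 733/10 = 73.3
Weighted total:
  Fieldwork 67 × 0.17 = 11.39
  Essays 77 × 0.26 = 20.02
  Reading responses 71 × 0.15 = 10.65
  Presentations 73.3 × 0.05 = 3.665
  Capstone 95 × 0.07 = 6.65
  Quizzes 71 × 0.05 = 3.55
  Studio work 55 × 0.2 = 11
  Written exam 52 × 0.05 = 2.6
Sum = 69.525
69.525 is ≥ 58 and < 75 → Credit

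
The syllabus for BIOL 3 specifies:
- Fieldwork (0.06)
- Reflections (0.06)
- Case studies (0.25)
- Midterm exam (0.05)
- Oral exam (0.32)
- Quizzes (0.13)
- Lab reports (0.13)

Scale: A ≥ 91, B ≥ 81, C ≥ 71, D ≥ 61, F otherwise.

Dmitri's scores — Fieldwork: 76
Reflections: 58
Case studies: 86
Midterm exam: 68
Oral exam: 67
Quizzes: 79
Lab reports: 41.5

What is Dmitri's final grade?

D

Weighted total:
  Fieldwork 76 × 0.06 = 4.56
  Reflections 58 × 0.06 = 3.48
  Case studies 86 × 0.25 = 21.5
  Midterm exam 68 × 0.05 = 3.4
  Oral exam 67 × 0.32 = 21.44
  Quizzes 79 × 0.13 = 10.27
  Lab reports 41.5 × 0.13 = 5.395
Sum = 70.045
70.045 is ≥ 61 and < 71 → D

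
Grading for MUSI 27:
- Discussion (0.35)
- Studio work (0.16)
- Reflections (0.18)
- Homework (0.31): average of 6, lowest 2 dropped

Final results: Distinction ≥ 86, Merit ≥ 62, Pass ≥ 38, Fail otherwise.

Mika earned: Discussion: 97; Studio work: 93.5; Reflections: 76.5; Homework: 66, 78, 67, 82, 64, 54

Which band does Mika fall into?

Merit

Homework: drop 54, 64 → average of remaining 4 = 293/4 = 73.25
Weighted total:
  Discussion 97 × 0.35 = 33.95
  Studio work 93.5 × 0.16 = 14.96
  Reflections 76.5 × 0.18 = 13.77
  Homework 73.25 × 0.31 = 22.7075
Sum = 85.3875
85.3875 is ≥ 62 and < 86 → Merit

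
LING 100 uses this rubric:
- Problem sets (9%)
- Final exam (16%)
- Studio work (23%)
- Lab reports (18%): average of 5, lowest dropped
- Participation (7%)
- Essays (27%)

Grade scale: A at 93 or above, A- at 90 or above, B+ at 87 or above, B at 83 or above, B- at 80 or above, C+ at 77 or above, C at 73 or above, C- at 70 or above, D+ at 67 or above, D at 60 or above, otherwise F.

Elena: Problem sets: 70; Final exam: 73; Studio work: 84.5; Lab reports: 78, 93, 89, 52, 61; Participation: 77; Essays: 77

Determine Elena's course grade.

Lab reports: drop 52 → average of remaining 4 = 321/4 = 80.25
Weighted total:
  Problem sets 70 × 0.09 = 6.3
  Final exam 73 × 0.16 = 11.68
  Studio work 84.5 × 0.23 = 19.435
  Lab reports 80.25 × 0.18 = 14.445
  Participation 77 × 0.07 = 5.39
  Essays 77 × 0.27 = 20.79
Sum = 78.04
78.04 is ≥ 77 and < 80 → C+

C+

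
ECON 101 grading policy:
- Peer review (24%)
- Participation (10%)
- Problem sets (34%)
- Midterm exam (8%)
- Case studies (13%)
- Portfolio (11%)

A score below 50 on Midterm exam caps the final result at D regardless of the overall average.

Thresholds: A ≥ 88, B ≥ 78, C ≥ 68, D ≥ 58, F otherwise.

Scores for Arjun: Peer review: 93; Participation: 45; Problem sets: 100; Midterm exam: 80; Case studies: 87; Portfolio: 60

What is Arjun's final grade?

B

Midterm exam score 80 ≥ 50: minimum met.
Weighted total:
  Peer review 93 × 0.24 = 22.32
  Participation 45 × 0.1 = 4.5
  Problem sets 100 × 0.34 = 34
  Midterm exam 80 × 0.08 = 6.4
  Case studies 87 × 0.13 = 11.31
  Portfolio 60 × 0.11 = 6.6
Sum = 85.13
85.13 is ≥ 78 and < 88 → B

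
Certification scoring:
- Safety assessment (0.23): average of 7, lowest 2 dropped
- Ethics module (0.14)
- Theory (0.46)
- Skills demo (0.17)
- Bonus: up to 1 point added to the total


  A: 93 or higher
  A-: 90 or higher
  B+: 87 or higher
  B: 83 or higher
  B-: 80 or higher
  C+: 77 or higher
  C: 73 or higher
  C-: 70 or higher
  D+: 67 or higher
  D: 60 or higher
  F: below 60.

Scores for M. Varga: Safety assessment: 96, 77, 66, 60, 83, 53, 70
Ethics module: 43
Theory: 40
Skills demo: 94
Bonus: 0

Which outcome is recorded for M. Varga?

F

Safety assessment: drop 53, 60 → average of remaining 5 = 392/5 = 78.4
Weighted total:
  Safety assessment 78.4 × 0.23 = 18.032
  Ethics module 43 × 0.14 = 6.02
  Theory 40 × 0.46 = 18.4
  Skills demo 94 × 0.17 = 15.98
Sum = 58.432
Bonus: 58.432 + 0 = 58.432
58.432 < 60 → F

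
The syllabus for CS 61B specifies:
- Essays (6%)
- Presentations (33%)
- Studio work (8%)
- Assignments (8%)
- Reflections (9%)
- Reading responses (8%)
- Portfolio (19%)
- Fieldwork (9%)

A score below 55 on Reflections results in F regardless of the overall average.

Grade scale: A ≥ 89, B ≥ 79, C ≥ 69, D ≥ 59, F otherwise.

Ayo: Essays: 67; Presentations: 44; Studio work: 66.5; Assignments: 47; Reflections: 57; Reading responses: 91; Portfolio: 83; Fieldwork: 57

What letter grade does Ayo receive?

D

Reflections score 57 ≥ 55: minimum met.
Weighted total:
  Essays 67 × 0.06 = 4.02
  Presentations 44 × 0.33 = 14.52
  Studio work 66.5 × 0.08 = 5.32
  Assignments 47 × 0.08 = 3.76
  Reflections 57 × 0.09 = 5.13
  Reading responses 91 × 0.08 = 7.28
  Portfolio 83 × 0.19 = 15.77
  Fieldwork 57 × 0.09 = 5.13
Sum = 60.93
60.93 is ≥ 59 and < 69 → D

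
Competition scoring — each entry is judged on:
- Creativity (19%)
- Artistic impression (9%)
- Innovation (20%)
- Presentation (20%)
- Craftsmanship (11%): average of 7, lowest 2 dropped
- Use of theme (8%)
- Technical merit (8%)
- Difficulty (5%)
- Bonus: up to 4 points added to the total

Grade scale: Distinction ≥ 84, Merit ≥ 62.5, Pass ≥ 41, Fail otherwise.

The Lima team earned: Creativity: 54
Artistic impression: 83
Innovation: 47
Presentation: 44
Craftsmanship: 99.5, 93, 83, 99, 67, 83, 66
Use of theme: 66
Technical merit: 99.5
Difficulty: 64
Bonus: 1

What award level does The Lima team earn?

Craftsmanship: drop 66, 67 → average of remaining 5 = 457.5/5 = 91.5
Weighted total:
  Creativity 54 × 0.19 = 10.26
  Artistic impression 83 × 0.09 = 7.47
  Innovation 47 × 0.2 = 9.4
  Presentation 44 × 0.2 = 8.8
  Craftsmanship 91.5 × 0.11 = 10.065
  Use of theme 66 × 0.08 = 5.28
  Technical merit 99.5 × 0.08 = 7.96
  Difficulty 64 × 0.05 = 3.2
Sum = 62.435
Bonus: 62.435 + 1 = 63.435
63.435 is ≥ 62.5 and < 84 → Merit

Merit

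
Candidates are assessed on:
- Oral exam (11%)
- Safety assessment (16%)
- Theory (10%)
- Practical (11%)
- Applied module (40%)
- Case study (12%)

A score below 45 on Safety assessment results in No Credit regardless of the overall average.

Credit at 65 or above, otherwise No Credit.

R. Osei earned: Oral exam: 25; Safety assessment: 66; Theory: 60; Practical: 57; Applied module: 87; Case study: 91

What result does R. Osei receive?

Safety assessment score 66 ≥ 45: minimum met.
Weighted total:
  Oral exam 25 × 0.11 = 2.75
  Safety assessment 66 × 0.16 = 10.56
  Theory 60 × 0.1 = 6
  Practical 57 × 0.11 = 6.27
  Applied module 87 × 0.4 = 34.8
  Case study 91 × 0.12 = 10.92
Sum = 71.3
71.3 ≥ 65 → Credit

Credit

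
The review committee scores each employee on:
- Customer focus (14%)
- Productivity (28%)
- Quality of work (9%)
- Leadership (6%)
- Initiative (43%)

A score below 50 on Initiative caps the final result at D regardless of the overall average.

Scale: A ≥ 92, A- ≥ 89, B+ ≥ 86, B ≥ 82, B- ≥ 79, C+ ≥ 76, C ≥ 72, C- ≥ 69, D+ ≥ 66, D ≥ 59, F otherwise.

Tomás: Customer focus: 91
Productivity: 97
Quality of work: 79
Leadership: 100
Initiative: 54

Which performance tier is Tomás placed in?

C+

Initiative score 54 ≥ 50: minimum met.
Weighted total:
  Customer focus 91 × 0.14 = 12.74
  Productivity 97 × 0.28 = 27.16
  Quality of work 79 × 0.09 = 7.11
  Leadership 100 × 0.06 = 6
  Initiative 54 × 0.43 = 23.22
Sum = 76.23
76.23 is ≥ 76 and < 79 → C+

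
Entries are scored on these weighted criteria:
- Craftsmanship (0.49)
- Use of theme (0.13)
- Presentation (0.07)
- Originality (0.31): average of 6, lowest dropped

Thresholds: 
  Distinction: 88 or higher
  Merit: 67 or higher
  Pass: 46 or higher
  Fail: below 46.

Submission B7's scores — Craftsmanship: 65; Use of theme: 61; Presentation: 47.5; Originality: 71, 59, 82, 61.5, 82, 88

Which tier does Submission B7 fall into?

Pass

Originality: drop 59 → average of remaining 5 = 384.5/5 = 76.9
Weighted total:
  Craftsmanship 65 × 0.49 = 31.85
  Use of theme 61 × 0.13 = 7.93
  Presentation 47.5 × 0.07 = 3.325
  Originality 76.9 × 0.31 = 23.839
Sum = 66.944
66.944 is ≥ 46 and < 67 → Pass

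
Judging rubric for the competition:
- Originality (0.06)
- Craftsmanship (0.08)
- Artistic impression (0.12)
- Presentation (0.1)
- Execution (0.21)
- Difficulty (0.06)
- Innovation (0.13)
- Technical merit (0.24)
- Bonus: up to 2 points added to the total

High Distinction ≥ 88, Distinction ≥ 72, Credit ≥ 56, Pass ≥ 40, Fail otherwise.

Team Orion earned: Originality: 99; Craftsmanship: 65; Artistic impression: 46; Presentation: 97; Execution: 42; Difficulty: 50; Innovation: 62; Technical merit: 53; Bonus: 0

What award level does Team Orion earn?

Credit

Weighted total:
  Originality 99 × 0.06 = 5.94
  Craftsmanship 65 × 0.08 = 5.2
  Artistic impression 46 × 0.12 = 5.52
  Presentation 97 × 0.1 = 9.7
  Execution 42 × 0.21 = 8.82
  Difficulty 50 × 0.06 = 3
  Innovation 62 × 0.13 = 8.06
  Technical merit 53 × 0.24 = 12.72
Sum = 58.96
Bonus: 58.96 + 0 = 58.96
58.96 is ≥ 56 and < 72 → Credit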